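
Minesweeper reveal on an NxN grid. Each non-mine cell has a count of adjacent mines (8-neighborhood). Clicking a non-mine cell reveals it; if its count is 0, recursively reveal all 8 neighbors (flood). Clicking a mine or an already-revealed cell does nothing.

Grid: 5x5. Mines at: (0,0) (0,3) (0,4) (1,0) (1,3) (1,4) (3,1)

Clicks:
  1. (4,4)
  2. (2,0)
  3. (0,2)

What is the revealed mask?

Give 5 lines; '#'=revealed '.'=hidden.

Click 1 (4,4) count=0: revealed 9 new [(2,2) (2,3) (2,4) (3,2) (3,3) (3,4) (4,2) (4,3) (4,4)] -> total=9
Click 2 (2,0) count=2: revealed 1 new [(2,0)] -> total=10
Click 3 (0,2) count=2: revealed 1 new [(0,2)] -> total=11

Answer: ..#..
.....
#.###
..###
..###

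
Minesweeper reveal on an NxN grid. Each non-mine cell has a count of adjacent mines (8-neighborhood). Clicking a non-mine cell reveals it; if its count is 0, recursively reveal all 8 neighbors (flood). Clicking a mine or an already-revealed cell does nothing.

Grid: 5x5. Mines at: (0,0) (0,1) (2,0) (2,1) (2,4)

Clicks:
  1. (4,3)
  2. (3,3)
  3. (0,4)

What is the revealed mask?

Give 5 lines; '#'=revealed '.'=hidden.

Click 1 (4,3) count=0: revealed 10 new [(3,0) (3,1) (3,2) (3,3) (3,4) (4,0) (4,1) (4,2) (4,3) (4,4)] -> total=10
Click 2 (3,3) count=1: revealed 0 new [(none)] -> total=10
Click 3 (0,4) count=0: revealed 6 new [(0,2) (0,3) (0,4) (1,2) (1,3) (1,4)] -> total=16

Answer: ..###
..###
.....
#####
#####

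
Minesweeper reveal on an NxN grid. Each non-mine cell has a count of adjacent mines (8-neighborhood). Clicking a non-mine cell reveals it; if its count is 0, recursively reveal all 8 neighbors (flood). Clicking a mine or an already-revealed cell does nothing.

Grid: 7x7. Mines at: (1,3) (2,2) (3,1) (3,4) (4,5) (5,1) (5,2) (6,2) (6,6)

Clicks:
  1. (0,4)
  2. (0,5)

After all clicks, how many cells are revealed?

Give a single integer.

Answer: 11

Derivation:
Click 1 (0,4) count=1: revealed 1 new [(0,4)] -> total=1
Click 2 (0,5) count=0: revealed 10 new [(0,5) (0,6) (1,4) (1,5) (1,6) (2,4) (2,5) (2,6) (3,5) (3,6)] -> total=11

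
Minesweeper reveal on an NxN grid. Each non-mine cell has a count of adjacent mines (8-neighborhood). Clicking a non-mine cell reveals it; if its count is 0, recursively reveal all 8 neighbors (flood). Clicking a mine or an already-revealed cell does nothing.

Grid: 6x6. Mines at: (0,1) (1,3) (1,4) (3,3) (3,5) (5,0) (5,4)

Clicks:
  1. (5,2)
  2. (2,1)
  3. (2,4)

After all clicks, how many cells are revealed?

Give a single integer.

Answer: 17

Derivation:
Click 1 (5,2) count=0: revealed 6 new [(4,1) (4,2) (4,3) (5,1) (5,2) (5,3)] -> total=6
Click 2 (2,1) count=0: revealed 10 new [(1,0) (1,1) (1,2) (2,0) (2,1) (2,2) (3,0) (3,1) (3,2) (4,0)] -> total=16
Click 3 (2,4) count=4: revealed 1 new [(2,4)] -> total=17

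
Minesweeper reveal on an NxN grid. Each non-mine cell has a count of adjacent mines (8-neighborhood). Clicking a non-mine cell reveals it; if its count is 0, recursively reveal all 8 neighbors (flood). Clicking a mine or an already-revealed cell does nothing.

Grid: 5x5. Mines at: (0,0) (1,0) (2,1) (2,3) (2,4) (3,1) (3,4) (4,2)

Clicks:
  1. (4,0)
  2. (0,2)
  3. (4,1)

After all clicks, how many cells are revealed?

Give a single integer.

Answer: 10

Derivation:
Click 1 (4,0) count=1: revealed 1 new [(4,0)] -> total=1
Click 2 (0,2) count=0: revealed 8 new [(0,1) (0,2) (0,3) (0,4) (1,1) (1,2) (1,3) (1,4)] -> total=9
Click 3 (4,1) count=2: revealed 1 new [(4,1)] -> total=10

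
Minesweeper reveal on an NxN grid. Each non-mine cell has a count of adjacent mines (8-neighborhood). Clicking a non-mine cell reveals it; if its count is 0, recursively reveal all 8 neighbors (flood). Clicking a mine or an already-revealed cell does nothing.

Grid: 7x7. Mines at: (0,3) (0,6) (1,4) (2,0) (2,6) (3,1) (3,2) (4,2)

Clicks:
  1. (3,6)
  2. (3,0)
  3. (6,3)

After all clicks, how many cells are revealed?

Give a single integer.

Click 1 (3,6) count=1: revealed 1 new [(3,6)] -> total=1
Click 2 (3,0) count=2: revealed 1 new [(3,0)] -> total=2
Click 3 (6,3) count=0: revealed 26 new [(2,3) (2,4) (2,5) (3,3) (3,4) (3,5) (4,0) (4,1) (4,3) (4,4) (4,5) (4,6) (5,0) (5,1) (5,2) (5,3) (5,4) (5,5) (5,6) (6,0) (6,1) (6,2) (6,3) (6,4) (6,5) (6,6)] -> total=28

Answer: 28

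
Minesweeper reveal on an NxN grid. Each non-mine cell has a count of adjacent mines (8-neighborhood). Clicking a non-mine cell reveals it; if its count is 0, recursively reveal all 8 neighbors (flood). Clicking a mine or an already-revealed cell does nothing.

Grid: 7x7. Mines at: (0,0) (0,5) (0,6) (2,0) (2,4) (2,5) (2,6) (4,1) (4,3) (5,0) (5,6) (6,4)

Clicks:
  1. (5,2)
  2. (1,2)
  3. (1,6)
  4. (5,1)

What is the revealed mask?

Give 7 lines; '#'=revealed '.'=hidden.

Click 1 (5,2) count=2: revealed 1 new [(5,2)] -> total=1
Click 2 (1,2) count=0: revealed 14 new [(0,1) (0,2) (0,3) (0,4) (1,1) (1,2) (1,3) (1,4) (2,1) (2,2) (2,3) (3,1) (3,2) (3,3)] -> total=15
Click 3 (1,6) count=4: revealed 1 new [(1,6)] -> total=16
Click 4 (5,1) count=2: revealed 1 new [(5,1)] -> total=17

Answer: .####..
.####.#
.###...
.###...
.......
.##....
.......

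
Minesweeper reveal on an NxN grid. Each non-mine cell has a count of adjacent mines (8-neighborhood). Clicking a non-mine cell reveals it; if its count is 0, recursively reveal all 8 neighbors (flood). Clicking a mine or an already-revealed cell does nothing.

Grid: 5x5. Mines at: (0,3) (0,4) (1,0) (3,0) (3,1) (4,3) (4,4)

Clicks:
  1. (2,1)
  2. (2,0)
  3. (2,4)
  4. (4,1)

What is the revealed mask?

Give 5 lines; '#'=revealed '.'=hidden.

Click 1 (2,1) count=3: revealed 1 new [(2,1)] -> total=1
Click 2 (2,0) count=3: revealed 1 new [(2,0)] -> total=2
Click 3 (2,4) count=0: revealed 9 new [(1,2) (1,3) (1,4) (2,2) (2,3) (2,4) (3,2) (3,3) (3,4)] -> total=11
Click 4 (4,1) count=2: revealed 1 new [(4,1)] -> total=12

Answer: .....
..###
#####
..###
.#...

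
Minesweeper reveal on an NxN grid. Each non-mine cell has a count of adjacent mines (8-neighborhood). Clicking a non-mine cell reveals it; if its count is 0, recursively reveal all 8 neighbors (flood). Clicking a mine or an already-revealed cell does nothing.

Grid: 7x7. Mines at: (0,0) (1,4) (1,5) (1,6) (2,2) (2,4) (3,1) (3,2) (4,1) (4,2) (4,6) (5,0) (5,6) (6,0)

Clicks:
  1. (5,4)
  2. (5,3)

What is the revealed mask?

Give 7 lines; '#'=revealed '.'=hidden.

Click 1 (5,4) count=0: revealed 16 new [(3,3) (3,4) (3,5) (4,3) (4,4) (4,5) (5,1) (5,2) (5,3) (5,4) (5,5) (6,1) (6,2) (6,3) (6,4) (6,5)] -> total=16
Click 2 (5,3) count=1: revealed 0 new [(none)] -> total=16

Answer: .......
.......
.......
...###.
...###.
.#####.
.#####.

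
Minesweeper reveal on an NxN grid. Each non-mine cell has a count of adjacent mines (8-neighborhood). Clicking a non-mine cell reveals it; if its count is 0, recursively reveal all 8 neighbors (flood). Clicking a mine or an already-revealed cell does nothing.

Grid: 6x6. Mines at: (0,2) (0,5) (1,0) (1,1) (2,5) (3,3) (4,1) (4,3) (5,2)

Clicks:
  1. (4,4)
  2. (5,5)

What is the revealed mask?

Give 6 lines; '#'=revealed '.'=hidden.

Click 1 (4,4) count=2: revealed 1 new [(4,4)] -> total=1
Click 2 (5,5) count=0: revealed 5 new [(3,4) (3,5) (4,5) (5,4) (5,5)] -> total=6

Answer: ......
......
......
....##
....##
....##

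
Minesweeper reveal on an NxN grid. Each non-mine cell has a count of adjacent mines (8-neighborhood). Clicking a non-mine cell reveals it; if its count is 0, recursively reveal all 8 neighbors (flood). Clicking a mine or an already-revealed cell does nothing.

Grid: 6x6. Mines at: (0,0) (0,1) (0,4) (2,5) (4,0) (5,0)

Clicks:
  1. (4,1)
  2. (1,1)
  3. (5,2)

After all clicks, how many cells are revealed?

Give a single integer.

Click 1 (4,1) count=2: revealed 1 new [(4,1)] -> total=1
Click 2 (1,1) count=2: revealed 1 new [(1,1)] -> total=2
Click 3 (5,2) count=0: revealed 24 new [(1,0) (1,2) (1,3) (1,4) (2,0) (2,1) (2,2) (2,3) (2,4) (3,0) (3,1) (3,2) (3,3) (3,4) (3,5) (4,2) (4,3) (4,4) (4,5) (5,1) (5,2) (5,3) (5,4) (5,5)] -> total=26

Answer: 26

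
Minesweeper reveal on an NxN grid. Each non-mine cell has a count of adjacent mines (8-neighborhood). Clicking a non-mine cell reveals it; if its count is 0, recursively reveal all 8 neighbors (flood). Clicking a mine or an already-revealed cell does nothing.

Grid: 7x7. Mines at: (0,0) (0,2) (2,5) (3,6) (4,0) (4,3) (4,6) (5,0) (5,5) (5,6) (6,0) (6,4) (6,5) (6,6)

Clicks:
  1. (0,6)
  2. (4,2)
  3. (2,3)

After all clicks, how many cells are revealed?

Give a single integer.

Answer: 22

Derivation:
Click 1 (0,6) count=0: revealed 8 new [(0,3) (0,4) (0,5) (0,6) (1,3) (1,4) (1,5) (1,6)] -> total=8
Click 2 (4,2) count=1: revealed 1 new [(4,2)] -> total=9
Click 3 (2,3) count=0: revealed 13 new [(1,0) (1,1) (1,2) (2,0) (2,1) (2,2) (2,3) (2,4) (3,0) (3,1) (3,2) (3,3) (3,4)] -> total=22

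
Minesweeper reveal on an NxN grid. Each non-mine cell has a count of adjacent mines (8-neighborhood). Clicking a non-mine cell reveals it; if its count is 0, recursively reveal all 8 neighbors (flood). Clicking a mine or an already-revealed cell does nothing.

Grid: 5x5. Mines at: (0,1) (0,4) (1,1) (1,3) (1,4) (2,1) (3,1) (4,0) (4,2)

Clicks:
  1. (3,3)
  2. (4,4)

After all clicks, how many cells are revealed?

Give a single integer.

Answer: 6

Derivation:
Click 1 (3,3) count=1: revealed 1 new [(3,3)] -> total=1
Click 2 (4,4) count=0: revealed 5 new [(2,3) (2,4) (3,4) (4,3) (4,4)] -> total=6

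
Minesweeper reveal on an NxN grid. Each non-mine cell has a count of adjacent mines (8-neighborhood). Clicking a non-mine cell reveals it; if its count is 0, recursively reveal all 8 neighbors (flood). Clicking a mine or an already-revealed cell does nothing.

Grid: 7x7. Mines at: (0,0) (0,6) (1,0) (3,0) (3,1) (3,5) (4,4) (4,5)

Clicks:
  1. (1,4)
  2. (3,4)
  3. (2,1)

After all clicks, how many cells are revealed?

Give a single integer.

Answer: 18

Derivation:
Click 1 (1,4) count=0: revealed 18 new [(0,1) (0,2) (0,3) (0,4) (0,5) (1,1) (1,2) (1,3) (1,4) (1,5) (2,1) (2,2) (2,3) (2,4) (2,5) (3,2) (3,3) (3,4)] -> total=18
Click 2 (3,4) count=3: revealed 0 new [(none)] -> total=18
Click 3 (2,1) count=3: revealed 0 new [(none)] -> total=18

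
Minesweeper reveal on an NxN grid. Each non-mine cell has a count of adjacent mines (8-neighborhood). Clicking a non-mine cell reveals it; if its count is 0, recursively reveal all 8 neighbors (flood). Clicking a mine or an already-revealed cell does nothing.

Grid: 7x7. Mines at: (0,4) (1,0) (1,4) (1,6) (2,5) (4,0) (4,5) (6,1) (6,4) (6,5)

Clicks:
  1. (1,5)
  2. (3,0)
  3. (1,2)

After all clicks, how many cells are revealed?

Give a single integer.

Click 1 (1,5) count=4: revealed 1 new [(1,5)] -> total=1
Click 2 (3,0) count=1: revealed 1 new [(3,0)] -> total=2
Click 3 (1,2) count=0: revealed 22 new [(0,1) (0,2) (0,3) (1,1) (1,2) (1,3) (2,1) (2,2) (2,3) (2,4) (3,1) (3,2) (3,3) (3,4) (4,1) (4,2) (4,3) (4,4) (5,1) (5,2) (5,3) (5,4)] -> total=24

Answer: 24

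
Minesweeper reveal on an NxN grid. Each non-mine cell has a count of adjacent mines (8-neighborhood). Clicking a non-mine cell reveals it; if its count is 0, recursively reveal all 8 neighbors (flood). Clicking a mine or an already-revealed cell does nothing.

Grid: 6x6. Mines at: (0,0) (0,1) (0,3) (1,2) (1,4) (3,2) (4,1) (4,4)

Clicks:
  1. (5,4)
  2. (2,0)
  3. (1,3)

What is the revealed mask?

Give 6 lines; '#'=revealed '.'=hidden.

Answer: ......
##.#..
##....
##....
......
....#.

Derivation:
Click 1 (5,4) count=1: revealed 1 new [(5,4)] -> total=1
Click 2 (2,0) count=0: revealed 6 new [(1,0) (1,1) (2,0) (2,1) (3,0) (3,1)] -> total=7
Click 3 (1,3) count=3: revealed 1 new [(1,3)] -> total=8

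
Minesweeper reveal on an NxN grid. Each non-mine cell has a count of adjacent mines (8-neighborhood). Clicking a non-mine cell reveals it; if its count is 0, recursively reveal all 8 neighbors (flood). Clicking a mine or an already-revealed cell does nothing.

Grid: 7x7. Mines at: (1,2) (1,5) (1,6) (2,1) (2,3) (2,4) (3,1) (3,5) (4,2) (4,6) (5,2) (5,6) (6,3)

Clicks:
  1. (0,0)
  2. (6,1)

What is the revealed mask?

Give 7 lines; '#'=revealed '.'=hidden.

Answer: ##.....
##.....
.......
.......
.......
.......
.#.....

Derivation:
Click 1 (0,0) count=0: revealed 4 new [(0,0) (0,1) (1,0) (1,1)] -> total=4
Click 2 (6,1) count=1: revealed 1 new [(6,1)] -> total=5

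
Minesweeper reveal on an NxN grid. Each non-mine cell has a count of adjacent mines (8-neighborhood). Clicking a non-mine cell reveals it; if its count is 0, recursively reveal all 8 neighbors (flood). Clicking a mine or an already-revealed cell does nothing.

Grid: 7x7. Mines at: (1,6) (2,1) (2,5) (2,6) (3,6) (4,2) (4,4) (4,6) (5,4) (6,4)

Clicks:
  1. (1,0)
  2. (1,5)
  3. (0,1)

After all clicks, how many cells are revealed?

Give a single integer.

Answer: 18

Derivation:
Click 1 (1,0) count=1: revealed 1 new [(1,0)] -> total=1
Click 2 (1,5) count=3: revealed 1 new [(1,5)] -> total=2
Click 3 (0,1) count=0: revealed 16 new [(0,0) (0,1) (0,2) (0,3) (0,4) (0,5) (1,1) (1,2) (1,3) (1,4) (2,2) (2,3) (2,4) (3,2) (3,3) (3,4)] -> total=18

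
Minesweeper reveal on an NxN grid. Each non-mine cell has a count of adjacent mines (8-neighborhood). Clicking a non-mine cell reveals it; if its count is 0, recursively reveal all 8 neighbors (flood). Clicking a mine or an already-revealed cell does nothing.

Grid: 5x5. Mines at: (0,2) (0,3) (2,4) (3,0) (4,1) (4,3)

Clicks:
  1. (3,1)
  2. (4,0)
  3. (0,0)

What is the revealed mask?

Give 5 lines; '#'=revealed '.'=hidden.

Answer: ##...
##...
##...
.#...
#....

Derivation:
Click 1 (3,1) count=2: revealed 1 new [(3,1)] -> total=1
Click 2 (4,0) count=2: revealed 1 new [(4,0)] -> total=2
Click 3 (0,0) count=0: revealed 6 new [(0,0) (0,1) (1,0) (1,1) (2,0) (2,1)] -> total=8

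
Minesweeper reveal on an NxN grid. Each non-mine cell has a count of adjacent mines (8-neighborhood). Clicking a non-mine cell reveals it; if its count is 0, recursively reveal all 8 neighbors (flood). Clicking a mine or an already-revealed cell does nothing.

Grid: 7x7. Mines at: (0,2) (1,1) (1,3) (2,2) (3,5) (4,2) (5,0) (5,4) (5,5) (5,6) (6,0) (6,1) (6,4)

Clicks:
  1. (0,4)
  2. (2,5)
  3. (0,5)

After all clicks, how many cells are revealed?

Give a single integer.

Click 1 (0,4) count=1: revealed 1 new [(0,4)] -> total=1
Click 2 (2,5) count=1: revealed 1 new [(2,5)] -> total=2
Click 3 (0,5) count=0: revealed 7 new [(0,5) (0,6) (1,4) (1,5) (1,6) (2,4) (2,6)] -> total=9

Answer: 9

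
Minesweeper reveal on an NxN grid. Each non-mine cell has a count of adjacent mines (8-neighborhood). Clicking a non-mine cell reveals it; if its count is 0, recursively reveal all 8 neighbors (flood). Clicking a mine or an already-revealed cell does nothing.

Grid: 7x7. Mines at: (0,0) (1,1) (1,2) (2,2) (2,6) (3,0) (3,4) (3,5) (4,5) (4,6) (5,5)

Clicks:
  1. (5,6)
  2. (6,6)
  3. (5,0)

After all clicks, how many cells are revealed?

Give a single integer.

Click 1 (5,6) count=3: revealed 1 new [(5,6)] -> total=1
Click 2 (6,6) count=1: revealed 1 new [(6,6)] -> total=2
Click 3 (5,0) count=0: revealed 18 new [(3,1) (3,2) (3,3) (4,0) (4,1) (4,2) (4,3) (4,4) (5,0) (5,1) (5,2) (5,3) (5,4) (6,0) (6,1) (6,2) (6,3) (6,4)] -> total=20

Answer: 20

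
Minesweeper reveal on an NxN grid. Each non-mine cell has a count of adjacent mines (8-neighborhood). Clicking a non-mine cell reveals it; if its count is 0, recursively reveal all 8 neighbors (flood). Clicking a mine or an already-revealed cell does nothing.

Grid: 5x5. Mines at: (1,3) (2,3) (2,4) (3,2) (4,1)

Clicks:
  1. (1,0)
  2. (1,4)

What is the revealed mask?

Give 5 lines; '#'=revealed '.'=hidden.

Answer: ###..
###.#
###..
##...
.....

Derivation:
Click 1 (1,0) count=0: revealed 11 new [(0,0) (0,1) (0,2) (1,0) (1,1) (1,2) (2,0) (2,1) (2,2) (3,0) (3,1)] -> total=11
Click 2 (1,4) count=3: revealed 1 new [(1,4)] -> total=12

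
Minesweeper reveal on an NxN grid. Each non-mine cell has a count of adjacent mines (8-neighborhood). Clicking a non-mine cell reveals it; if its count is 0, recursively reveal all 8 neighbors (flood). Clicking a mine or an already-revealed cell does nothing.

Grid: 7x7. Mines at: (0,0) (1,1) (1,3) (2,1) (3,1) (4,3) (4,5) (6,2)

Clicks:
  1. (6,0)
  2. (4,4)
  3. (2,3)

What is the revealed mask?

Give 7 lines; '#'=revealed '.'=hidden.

Click 1 (6,0) count=0: revealed 6 new [(4,0) (4,1) (5,0) (5,1) (6,0) (6,1)] -> total=6
Click 2 (4,4) count=2: revealed 1 new [(4,4)] -> total=7
Click 3 (2,3) count=1: revealed 1 new [(2,3)] -> total=8

Answer: .......
.......
...#...
.......
##..#..
##.....
##.....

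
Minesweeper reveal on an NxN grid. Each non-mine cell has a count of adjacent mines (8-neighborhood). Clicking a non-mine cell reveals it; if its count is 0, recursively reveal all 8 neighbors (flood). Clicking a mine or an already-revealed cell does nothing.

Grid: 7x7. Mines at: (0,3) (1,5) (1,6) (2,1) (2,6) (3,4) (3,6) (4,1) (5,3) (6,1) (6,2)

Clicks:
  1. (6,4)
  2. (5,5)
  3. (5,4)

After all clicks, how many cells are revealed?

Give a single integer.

Answer: 9

Derivation:
Click 1 (6,4) count=1: revealed 1 new [(6,4)] -> total=1
Click 2 (5,5) count=0: revealed 8 new [(4,4) (4,5) (4,6) (5,4) (5,5) (5,6) (6,5) (6,6)] -> total=9
Click 3 (5,4) count=1: revealed 0 new [(none)] -> total=9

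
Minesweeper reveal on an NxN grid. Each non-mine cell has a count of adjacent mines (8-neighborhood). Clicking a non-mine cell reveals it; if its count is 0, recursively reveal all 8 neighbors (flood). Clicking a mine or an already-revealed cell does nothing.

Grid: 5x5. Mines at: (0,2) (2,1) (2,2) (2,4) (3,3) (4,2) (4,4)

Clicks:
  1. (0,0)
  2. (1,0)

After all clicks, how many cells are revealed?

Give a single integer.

Click 1 (0,0) count=0: revealed 4 new [(0,0) (0,1) (1,0) (1,1)] -> total=4
Click 2 (1,0) count=1: revealed 0 new [(none)] -> total=4

Answer: 4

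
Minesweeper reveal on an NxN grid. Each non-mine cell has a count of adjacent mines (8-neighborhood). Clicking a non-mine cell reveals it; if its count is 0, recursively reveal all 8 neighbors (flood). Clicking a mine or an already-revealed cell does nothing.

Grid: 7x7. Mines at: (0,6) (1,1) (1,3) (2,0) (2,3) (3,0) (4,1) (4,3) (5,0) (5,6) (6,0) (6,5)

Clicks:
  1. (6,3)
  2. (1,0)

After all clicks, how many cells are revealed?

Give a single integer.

Click 1 (6,3) count=0: revealed 8 new [(5,1) (5,2) (5,3) (5,4) (6,1) (6,2) (6,3) (6,4)] -> total=8
Click 2 (1,0) count=2: revealed 1 new [(1,0)] -> total=9

Answer: 9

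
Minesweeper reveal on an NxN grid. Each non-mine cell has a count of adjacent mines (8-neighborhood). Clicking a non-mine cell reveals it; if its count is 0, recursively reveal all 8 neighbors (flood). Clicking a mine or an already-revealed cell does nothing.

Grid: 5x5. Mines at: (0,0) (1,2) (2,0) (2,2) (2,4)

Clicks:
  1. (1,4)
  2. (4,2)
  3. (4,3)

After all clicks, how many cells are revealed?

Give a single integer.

Click 1 (1,4) count=1: revealed 1 new [(1,4)] -> total=1
Click 2 (4,2) count=0: revealed 10 new [(3,0) (3,1) (3,2) (3,3) (3,4) (4,0) (4,1) (4,2) (4,3) (4,4)] -> total=11
Click 3 (4,3) count=0: revealed 0 new [(none)] -> total=11

Answer: 11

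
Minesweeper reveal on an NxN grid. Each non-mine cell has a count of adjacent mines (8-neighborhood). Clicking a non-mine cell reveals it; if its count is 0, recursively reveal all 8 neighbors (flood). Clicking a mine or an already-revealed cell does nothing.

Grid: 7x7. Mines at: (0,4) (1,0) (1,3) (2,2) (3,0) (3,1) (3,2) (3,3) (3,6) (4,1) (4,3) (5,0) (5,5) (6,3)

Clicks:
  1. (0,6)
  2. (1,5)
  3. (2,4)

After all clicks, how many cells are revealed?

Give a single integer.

Click 1 (0,6) count=0: revealed 6 new [(0,5) (0,6) (1,5) (1,6) (2,5) (2,6)] -> total=6
Click 2 (1,5) count=1: revealed 0 new [(none)] -> total=6
Click 3 (2,4) count=2: revealed 1 new [(2,4)] -> total=7

Answer: 7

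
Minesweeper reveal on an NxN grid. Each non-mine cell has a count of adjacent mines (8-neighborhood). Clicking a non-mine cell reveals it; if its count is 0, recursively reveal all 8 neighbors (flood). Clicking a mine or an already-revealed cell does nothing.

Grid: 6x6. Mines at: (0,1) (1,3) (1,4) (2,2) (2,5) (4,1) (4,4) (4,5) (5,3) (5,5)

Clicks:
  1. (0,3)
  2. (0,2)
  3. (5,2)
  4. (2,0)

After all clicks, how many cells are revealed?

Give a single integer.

Click 1 (0,3) count=2: revealed 1 new [(0,3)] -> total=1
Click 2 (0,2) count=2: revealed 1 new [(0,2)] -> total=2
Click 3 (5,2) count=2: revealed 1 new [(5,2)] -> total=3
Click 4 (2,0) count=0: revealed 6 new [(1,0) (1,1) (2,0) (2,1) (3,0) (3,1)] -> total=9

Answer: 9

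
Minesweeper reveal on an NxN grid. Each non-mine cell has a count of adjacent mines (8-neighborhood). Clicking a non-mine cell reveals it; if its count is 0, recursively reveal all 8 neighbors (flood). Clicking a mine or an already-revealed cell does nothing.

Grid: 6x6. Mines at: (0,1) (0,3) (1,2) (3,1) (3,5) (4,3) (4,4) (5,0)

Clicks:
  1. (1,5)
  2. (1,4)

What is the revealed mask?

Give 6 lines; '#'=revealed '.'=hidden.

Click 1 (1,5) count=0: revealed 6 new [(0,4) (0,5) (1,4) (1,5) (2,4) (2,5)] -> total=6
Click 2 (1,4) count=1: revealed 0 new [(none)] -> total=6

Answer: ....##
....##
....##
......
......
......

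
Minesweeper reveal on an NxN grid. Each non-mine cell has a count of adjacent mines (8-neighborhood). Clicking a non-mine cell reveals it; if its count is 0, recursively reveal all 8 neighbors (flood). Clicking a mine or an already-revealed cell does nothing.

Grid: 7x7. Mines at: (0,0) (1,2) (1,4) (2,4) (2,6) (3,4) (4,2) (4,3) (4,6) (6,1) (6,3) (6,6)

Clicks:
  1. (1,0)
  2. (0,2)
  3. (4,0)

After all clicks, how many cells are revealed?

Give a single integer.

Click 1 (1,0) count=1: revealed 1 new [(1,0)] -> total=1
Click 2 (0,2) count=1: revealed 1 new [(0,2)] -> total=2
Click 3 (4,0) count=0: revealed 9 new [(1,1) (2,0) (2,1) (3,0) (3,1) (4,0) (4,1) (5,0) (5,1)] -> total=11

Answer: 11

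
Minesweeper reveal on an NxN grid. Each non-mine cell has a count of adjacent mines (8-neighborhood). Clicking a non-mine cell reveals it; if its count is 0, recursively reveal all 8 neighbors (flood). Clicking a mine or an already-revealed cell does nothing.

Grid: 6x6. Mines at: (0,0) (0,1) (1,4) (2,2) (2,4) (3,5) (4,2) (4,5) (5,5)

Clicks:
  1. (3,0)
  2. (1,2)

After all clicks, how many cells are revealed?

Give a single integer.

Click 1 (3,0) count=0: revealed 10 new [(1,0) (1,1) (2,0) (2,1) (3,0) (3,1) (4,0) (4,1) (5,0) (5,1)] -> total=10
Click 2 (1,2) count=2: revealed 1 new [(1,2)] -> total=11

Answer: 11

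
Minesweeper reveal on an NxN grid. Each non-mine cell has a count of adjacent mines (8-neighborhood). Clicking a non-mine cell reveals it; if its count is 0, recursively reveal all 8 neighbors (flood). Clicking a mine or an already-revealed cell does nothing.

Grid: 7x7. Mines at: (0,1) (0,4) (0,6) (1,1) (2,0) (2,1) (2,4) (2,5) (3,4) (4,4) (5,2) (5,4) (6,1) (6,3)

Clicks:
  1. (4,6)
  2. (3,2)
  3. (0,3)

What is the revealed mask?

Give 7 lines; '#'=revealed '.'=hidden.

Click 1 (4,6) count=0: revealed 8 new [(3,5) (3,6) (4,5) (4,6) (5,5) (5,6) (6,5) (6,6)] -> total=8
Click 2 (3,2) count=1: revealed 1 new [(3,2)] -> total=9
Click 3 (0,3) count=1: revealed 1 new [(0,3)] -> total=10

Answer: ...#...
.......
.......
..#..##
.....##
.....##
.....##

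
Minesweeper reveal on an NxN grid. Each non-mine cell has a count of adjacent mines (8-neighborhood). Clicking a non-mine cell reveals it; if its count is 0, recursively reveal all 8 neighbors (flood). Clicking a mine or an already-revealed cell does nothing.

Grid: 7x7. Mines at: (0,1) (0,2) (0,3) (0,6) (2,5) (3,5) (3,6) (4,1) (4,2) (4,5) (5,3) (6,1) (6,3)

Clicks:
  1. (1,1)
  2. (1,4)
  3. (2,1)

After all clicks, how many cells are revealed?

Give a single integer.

Click 1 (1,1) count=2: revealed 1 new [(1,1)] -> total=1
Click 2 (1,4) count=2: revealed 1 new [(1,4)] -> total=2
Click 3 (2,1) count=0: revealed 13 new [(1,0) (1,2) (1,3) (2,0) (2,1) (2,2) (2,3) (2,4) (3,0) (3,1) (3,2) (3,3) (3,4)] -> total=15

Answer: 15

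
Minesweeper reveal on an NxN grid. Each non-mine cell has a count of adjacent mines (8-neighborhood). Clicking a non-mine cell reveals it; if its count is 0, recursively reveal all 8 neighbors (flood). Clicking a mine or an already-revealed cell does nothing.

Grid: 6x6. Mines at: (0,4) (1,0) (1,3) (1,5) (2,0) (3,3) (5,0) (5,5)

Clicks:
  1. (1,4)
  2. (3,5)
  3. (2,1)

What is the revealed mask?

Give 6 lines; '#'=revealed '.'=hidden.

Answer: ......
....#.
.#..##
....##
....##
......

Derivation:
Click 1 (1,4) count=3: revealed 1 new [(1,4)] -> total=1
Click 2 (3,5) count=0: revealed 6 new [(2,4) (2,5) (3,4) (3,5) (4,4) (4,5)] -> total=7
Click 3 (2,1) count=2: revealed 1 new [(2,1)] -> total=8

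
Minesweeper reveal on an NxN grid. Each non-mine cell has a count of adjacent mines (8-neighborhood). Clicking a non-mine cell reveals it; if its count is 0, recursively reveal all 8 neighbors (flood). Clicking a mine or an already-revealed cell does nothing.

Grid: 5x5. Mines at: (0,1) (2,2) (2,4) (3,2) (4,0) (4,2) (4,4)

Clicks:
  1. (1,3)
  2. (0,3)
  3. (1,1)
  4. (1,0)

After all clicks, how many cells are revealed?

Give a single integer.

Answer: 8

Derivation:
Click 1 (1,3) count=2: revealed 1 new [(1,3)] -> total=1
Click 2 (0,3) count=0: revealed 5 new [(0,2) (0,3) (0,4) (1,2) (1,4)] -> total=6
Click 3 (1,1) count=2: revealed 1 new [(1,1)] -> total=7
Click 4 (1,0) count=1: revealed 1 new [(1,0)] -> total=8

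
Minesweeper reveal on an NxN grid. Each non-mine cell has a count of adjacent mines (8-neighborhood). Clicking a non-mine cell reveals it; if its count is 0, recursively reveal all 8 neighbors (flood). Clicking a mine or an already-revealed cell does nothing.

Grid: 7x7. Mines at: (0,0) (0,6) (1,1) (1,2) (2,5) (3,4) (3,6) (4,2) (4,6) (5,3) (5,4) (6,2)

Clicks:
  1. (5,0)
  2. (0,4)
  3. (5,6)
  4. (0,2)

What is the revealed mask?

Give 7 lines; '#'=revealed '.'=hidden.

Answer: ..####.
...###.
##.....
##.....
##.....
##....#
##.....

Derivation:
Click 1 (5,0) count=0: revealed 10 new [(2,0) (2,1) (3,0) (3,1) (4,0) (4,1) (5,0) (5,1) (6,0) (6,1)] -> total=10
Click 2 (0,4) count=0: revealed 6 new [(0,3) (0,4) (0,5) (1,3) (1,4) (1,5)] -> total=16
Click 3 (5,6) count=1: revealed 1 new [(5,6)] -> total=17
Click 4 (0,2) count=2: revealed 1 new [(0,2)] -> total=18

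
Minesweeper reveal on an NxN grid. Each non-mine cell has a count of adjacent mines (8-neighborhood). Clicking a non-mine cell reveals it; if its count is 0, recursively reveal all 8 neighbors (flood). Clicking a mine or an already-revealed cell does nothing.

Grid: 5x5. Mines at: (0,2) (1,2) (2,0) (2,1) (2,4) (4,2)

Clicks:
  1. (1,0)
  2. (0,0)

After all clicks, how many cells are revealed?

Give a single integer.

Answer: 4

Derivation:
Click 1 (1,0) count=2: revealed 1 new [(1,0)] -> total=1
Click 2 (0,0) count=0: revealed 3 new [(0,0) (0,1) (1,1)] -> total=4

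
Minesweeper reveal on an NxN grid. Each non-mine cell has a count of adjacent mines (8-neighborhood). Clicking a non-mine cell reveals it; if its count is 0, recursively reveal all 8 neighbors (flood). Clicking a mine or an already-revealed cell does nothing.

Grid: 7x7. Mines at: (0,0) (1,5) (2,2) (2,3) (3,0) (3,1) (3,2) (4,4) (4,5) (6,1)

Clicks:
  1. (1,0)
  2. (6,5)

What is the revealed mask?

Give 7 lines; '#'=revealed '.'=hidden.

Click 1 (1,0) count=1: revealed 1 new [(1,0)] -> total=1
Click 2 (6,5) count=0: revealed 10 new [(5,2) (5,3) (5,4) (5,5) (5,6) (6,2) (6,3) (6,4) (6,5) (6,6)] -> total=11

Answer: .......
#......
.......
.......
.......
..#####
..#####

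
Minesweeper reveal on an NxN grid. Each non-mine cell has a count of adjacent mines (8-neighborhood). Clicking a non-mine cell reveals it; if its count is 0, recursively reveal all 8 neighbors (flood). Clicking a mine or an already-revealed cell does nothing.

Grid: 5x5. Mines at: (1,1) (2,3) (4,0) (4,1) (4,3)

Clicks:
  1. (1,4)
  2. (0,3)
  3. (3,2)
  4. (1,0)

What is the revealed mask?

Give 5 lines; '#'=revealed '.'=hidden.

Click 1 (1,4) count=1: revealed 1 new [(1,4)] -> total=1
Click 2 (0,3) count=0: revealed 5 new [(0,2) (0,3) (0,4) (1,2) (1,3)] -> total=6
Click 3 (3,2) count=3: revealed 1 new [(3,2)] -> total=7
Click 4 (1,0) count=1: revealed 1 new [(1,0)] -> total=8

Answer: ..###
#.###
.....
..#..
.....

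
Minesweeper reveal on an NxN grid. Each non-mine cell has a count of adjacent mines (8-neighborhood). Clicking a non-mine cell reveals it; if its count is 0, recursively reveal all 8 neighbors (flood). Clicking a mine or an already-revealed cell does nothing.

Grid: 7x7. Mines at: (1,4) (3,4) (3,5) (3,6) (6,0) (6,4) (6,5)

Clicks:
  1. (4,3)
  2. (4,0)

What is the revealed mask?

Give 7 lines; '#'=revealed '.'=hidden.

Click 1 (4,3) count=1: revealed 1 new [(4,3)] -> total=1
Click 2 (4,0) count=0: revealed 26 new [(0,0) (0,1) (0,2) (0,3) (1,0) (1,1) (1,2) (1,3) (2,0) (2,1) (2,2) (2,3) (3,0) (3,1) (3,2) (3,3) (4,0) (4,1) (4,2) (5,0) (5,1) (5,2) (5,3) (6,1) (6,2) (6,3)] -> total=27

Answer: ####...
####...
####...
####...
####...
####...
.###...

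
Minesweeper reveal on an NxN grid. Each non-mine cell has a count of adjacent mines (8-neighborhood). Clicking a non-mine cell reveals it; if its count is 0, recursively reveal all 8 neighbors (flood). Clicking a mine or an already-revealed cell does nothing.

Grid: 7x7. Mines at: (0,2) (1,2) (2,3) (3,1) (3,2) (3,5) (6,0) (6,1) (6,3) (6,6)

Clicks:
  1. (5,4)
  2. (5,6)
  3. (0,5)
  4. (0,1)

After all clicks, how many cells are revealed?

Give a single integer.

Answer: 14

Derivation:
Click 1 (5,4) count=1: revealed 1 new [(5,4)] -> total=1
Click 2 (5,6) count=1: revealed 1 new [(5,6)] -> total=2
Click 3 (0,5) count=0: revealed 11 new [(0,3) (0,4) (0,5) (0,6) (1,3) (1,4) (1,5) (1,6) (2,4) (2,5) (2,6)] -> total=13
Click 4 (0,1) count=2: revealed 1 new [(0,1)] -> total=14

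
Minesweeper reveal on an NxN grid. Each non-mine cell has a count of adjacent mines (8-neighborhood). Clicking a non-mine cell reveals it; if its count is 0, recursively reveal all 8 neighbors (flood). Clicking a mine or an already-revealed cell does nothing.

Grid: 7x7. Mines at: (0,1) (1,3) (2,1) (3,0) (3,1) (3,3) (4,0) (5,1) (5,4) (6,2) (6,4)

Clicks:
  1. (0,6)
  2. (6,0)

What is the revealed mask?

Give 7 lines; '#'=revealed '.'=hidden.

Answer: ....###
....###
....###
....###
....###
.....##
#....##

Derivation:
Click 1 (0,6) count=0: revealed 19 new [(0,4) (0,5) (0,6) (1,4) (1,5) (1,6) (2,4) (2,5) (2,6) (3,4) (3,5) (3,6) (4,4) (4,5) (4,6) (5,5) (5,6) (6,5) (6,6)] -> total=19
Click 2 (6,0) count=1: revealed 1 new [(6,0)] -> total=20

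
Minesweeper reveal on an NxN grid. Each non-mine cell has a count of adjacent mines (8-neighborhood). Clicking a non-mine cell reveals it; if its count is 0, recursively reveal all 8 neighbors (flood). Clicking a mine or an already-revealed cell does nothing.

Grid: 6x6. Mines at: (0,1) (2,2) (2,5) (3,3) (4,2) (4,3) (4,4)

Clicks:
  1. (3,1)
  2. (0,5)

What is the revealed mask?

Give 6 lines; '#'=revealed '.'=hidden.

Click 1 (3,1) count=2: revealed 1 new [(3,1)] -> total=1
Click 2 (0,5) count=0: revealed 8 new [(0,2) (0,3) (0,4) (0,5) (1,2) (1,3) (1,4) (1,5)] -> total=9

Answer: ..####
..####
......
.#....
......
......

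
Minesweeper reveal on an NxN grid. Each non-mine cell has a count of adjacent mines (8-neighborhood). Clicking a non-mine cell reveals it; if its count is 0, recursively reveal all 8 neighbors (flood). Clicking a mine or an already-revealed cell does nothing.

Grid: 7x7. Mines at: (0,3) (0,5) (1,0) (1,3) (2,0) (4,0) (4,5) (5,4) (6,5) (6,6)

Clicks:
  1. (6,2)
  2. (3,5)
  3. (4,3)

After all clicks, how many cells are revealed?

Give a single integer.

Answer: 21

Derivation:
Click 1 (6,2) count=0: revealed 20 new [(2,1) (2,2) (2,3) (2,4) (3,1) (3,2) (3,3) (3,4) (4,1) (4,2) (4,3) (4,4) (5,0) (5,1) (5,2) (5,3) (6,0) (6,1) (6,2) (6,3)] -> total=20
Click 2 (3,5) count=1: revealed 1 new [(3,5)] -> total=21
Click 3 (4,3) count=1: revealed 0 new [(none)] -> total=21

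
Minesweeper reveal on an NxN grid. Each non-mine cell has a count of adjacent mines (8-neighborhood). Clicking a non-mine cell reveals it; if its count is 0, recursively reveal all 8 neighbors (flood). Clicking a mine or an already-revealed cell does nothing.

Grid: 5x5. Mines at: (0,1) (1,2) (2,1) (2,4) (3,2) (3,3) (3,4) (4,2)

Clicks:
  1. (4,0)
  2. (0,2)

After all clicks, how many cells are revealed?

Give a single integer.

Click 1 (4,0) count=0: revealed 4 new [(3,0) (3,1) (4,0) (4,1)] -> total=4
Click 2 (0,2) count=2: revealed 1 new [(0,2)] -> total=5

Answer: 5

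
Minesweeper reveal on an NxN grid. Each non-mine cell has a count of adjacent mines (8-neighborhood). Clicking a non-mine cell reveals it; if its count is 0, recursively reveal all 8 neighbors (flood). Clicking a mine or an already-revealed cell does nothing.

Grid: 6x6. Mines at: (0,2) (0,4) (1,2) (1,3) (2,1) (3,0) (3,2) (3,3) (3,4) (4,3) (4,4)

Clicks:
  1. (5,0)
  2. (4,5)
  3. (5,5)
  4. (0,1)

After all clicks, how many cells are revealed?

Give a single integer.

Click 1 (5,0) count=0: revealed 6 new [(4,0) (4,1) (4,2) (5,0) (5,1) (5,2)] -> total=6
Click 2 (4,5) count=2: revealed 1 new [(4,5)] -> total=7
Click 3 (5,5) count=1: revealed 1 new [(5,5)] -> total=8
Click 4 (0,1) count=2: revealed 1 new [(0,1)] -> total=9

Answer: 9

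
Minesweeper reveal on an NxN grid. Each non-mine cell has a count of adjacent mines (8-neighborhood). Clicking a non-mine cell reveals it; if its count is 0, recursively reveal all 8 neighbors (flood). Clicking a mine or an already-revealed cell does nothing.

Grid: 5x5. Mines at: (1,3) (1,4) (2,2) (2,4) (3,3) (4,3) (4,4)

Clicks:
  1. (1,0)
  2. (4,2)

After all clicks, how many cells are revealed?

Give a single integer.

Click 1 (1,0) count=0: revealed 14 new [(0,0) (0,1) (0,2) (1,0) (1,1) (1,2) (2,0) (2,1) (3,0) (3,1) (3,2) (4,0) (4,1) (4,2)] -> total=14
Click 2 (4,2) count=2: revealed 0 new [(none)] -> total=14

Answer: 14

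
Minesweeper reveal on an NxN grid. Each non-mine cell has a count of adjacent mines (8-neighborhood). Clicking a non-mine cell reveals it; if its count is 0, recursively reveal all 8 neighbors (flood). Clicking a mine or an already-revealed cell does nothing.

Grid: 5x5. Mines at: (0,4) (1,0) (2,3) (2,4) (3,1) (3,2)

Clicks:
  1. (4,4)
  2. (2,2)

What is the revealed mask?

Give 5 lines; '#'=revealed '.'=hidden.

Click 1 (4,4) count=0: revealed 4 new [(3,3) (3,4) (4,3) (4,4)] -> total=4
Click 2 (2,2) count=3: revealed 1 new [(2,2)] -> total=5

Answer: .....
.....
..#..
...##
...##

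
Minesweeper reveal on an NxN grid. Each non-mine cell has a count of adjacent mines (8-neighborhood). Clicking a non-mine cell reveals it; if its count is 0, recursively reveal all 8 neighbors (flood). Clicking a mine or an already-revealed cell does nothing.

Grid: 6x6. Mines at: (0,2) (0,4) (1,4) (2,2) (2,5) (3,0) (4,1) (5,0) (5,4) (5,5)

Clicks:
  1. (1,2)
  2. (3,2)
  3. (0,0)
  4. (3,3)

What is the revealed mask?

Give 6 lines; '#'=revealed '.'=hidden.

Click 1 (1,2) count=2: revealed 1 new [(1,2)] -> total=1
Click 2 (3,2) count=2: revealed 1 new [(3,2)] -> total=2
Click 3 (0,0) count=0: revealed 6 new [(0,0) (0,1) (1,0) (1,1) (2,0) (2,1)] -> total=8
Click 4 (3,3) count=1: revealed 1 new [(3,3)] -> total=9

Answer: ##....
###...
##....
..##..
......
......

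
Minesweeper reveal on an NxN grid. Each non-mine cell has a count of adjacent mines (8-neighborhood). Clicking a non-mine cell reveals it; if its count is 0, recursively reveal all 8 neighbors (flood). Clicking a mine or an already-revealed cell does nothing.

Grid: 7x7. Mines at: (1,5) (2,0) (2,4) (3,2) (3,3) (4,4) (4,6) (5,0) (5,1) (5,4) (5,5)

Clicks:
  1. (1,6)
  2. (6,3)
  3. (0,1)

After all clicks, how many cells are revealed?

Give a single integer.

Answer: 15

Derivation:
Click 1 (1,6) count=1: revealed 1 new [(1,6)] -> total=1
Click 2 (6,3) count=1: revealed 1 new [(6,3)] -> total=2
Click 3 (0,1) count=0: revealed 13 new [(0,0) (0,1) (0,2) (0,3) (0,4) (1,0) (1,1) (1,2) (1,3) (1,4) (2,1) (2,2) (2,3)] -> total=15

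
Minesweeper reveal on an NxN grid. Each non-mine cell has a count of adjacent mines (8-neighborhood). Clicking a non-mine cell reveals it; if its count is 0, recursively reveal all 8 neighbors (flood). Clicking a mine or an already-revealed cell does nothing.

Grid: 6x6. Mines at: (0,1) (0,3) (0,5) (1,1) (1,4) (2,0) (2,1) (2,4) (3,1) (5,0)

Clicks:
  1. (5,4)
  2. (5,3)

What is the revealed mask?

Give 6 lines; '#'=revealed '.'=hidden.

Click 1 (5,4) count=0: revealed 14 new [(3,2) (3,3) (3,4) (3,5) (4,1) (4,2) (4,3) (4,4) (4,5) (5,1) (5,2) (5,3) (5,4) (5,5)] -> total=14
Click 2 (5,3) count=0: revealed 0 new [(none)] -> total=14

Answer: ......
......
......
..####
.#####
.#####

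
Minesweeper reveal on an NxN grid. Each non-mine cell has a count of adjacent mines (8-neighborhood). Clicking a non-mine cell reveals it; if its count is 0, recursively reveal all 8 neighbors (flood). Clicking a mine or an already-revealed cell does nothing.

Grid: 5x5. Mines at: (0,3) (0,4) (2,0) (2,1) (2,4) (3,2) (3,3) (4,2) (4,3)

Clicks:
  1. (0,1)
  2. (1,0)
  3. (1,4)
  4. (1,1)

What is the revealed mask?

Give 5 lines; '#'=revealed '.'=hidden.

Click 1 (0,1) count=0: revealed 6 new [(0,0) (0,1) (0,2) (1,0) (1,1) (1,2)] -> total=6
Click 2 (1,0) count=2: revealed 0 new [(none)] -> total=6
Click 3 (1,4) count=3: revealed 1 new [(1,4)] -> total=7
Click 4 (1,1) count=2: revealed 0 new [(none)] -> total=7

Answer: ###..
###.#
.....
.....
.....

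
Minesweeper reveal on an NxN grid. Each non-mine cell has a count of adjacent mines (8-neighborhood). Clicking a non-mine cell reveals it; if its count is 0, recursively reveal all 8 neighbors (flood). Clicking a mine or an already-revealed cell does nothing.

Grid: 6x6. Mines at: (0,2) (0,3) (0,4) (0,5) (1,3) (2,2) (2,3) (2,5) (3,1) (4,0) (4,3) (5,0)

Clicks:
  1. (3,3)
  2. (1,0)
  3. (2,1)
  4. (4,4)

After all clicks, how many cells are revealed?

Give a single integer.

Click 1 (3,3) count=3: revealed 1 new [(3,3)] -> total=1
Click 2 (1,0) count=0: revealed 6 new [(0,0) (0,1) (1,0) (1,1) (2,0) (2,1)] -> total=7
Click 3 (2,1) count=2: revealed 0 new [(none)] -> total=7
Click 4 (4,4) count=1: revealed 1 new [(4,4)] -> total=8

Answer: 8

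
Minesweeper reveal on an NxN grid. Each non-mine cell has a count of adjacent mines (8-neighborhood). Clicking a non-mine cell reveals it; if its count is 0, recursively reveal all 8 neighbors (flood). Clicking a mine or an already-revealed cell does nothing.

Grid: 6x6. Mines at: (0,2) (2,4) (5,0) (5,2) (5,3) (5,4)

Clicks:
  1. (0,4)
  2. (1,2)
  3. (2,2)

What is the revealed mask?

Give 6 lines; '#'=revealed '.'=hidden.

Answer: ##.###
######
####..
####..
####..
......

Derivation:
Click 1 (0,4) count=0: revealed 6 new [(0,3) (0,4) (0,5) (1,3) (1,4) (1,5)] -> total=6
Click 2 (1,2) count=1: revealed 1 new [(1,2)] -> total=7
Click 3 (2,2) count=0: revealed 16 new [(0,0) (0,1) (1,0) (1,1) (2,0) (2,1) (2,2) (2,3) (3,0) (3,1) (3,2) (3,3) (4,0) (4,1) (4,2) (4,3)] -> total=23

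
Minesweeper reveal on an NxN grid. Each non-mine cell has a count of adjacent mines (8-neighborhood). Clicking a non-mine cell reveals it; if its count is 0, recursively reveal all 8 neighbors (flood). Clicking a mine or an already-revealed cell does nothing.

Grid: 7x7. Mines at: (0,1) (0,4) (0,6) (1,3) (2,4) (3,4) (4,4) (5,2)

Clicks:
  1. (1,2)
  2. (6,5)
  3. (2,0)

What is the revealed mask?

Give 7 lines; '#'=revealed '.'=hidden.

Click 1 (1,2) count=2: revealed 1 new [(1,2)] -> total=1
Click 2 (6,5) count=0: revealed 16 new [(1,5) (1,6) (2,5) (2,6) (3,5) (3,6) (4,5) (4,6) (5,3) (5,4) (5,5) (5,6) (6,3) (6,4) (6,5) (6,6)] -> total=17
Click 3 (2,0) count=0: revealed 18 new [(1,0) (1,1) (2,0) (2,1) (2,2) (2,3) (3,0) (3,1) (3,2) (3,3) (4,0) (4,1) (4,2) (4,3) (5,0) (5,1) (6,0) (6,1)] -> total=35

Answer: .......
###..##
####.##
####.##
####.##
##.####
##.####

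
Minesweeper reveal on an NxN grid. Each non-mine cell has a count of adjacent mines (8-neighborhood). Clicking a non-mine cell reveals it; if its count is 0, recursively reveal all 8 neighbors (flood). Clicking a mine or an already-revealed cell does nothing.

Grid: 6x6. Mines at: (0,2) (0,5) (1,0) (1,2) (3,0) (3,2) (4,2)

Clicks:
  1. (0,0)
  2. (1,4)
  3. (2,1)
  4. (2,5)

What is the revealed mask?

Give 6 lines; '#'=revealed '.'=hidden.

Click 1 (0,0) count=1: revealed 1 new [(0,0)] -> total=1
Click 2 (1,4) count=1: revealed 1 new [(1,4)] -> total=2
Click 3 (2,1) count=4: revealed 1 new [(2,1)] -> total=3
Click 4 (2,5) count=0: revealed 14 new [(1,3) (1,5) (2,3) (2,4) (2,5) (3,3) (3,4) (3,5) (4,3) (4,4) (4,5) (5,3) (5,4) (5,5)] -> total=17

Answer: #.....
...###
.#.###
...###
...###
...###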